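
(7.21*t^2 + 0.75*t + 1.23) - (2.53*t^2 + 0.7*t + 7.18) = 4.68*t^2 + 0.05*t - 5.95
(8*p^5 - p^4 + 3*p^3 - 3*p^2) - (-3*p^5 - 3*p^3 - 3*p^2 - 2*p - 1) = 11*p^5 - p^4 + 6*p^3 + 2*p + 1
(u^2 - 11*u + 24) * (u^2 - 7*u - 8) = u^4 - 18*u^3 + 93*u^2 - 80*u - 192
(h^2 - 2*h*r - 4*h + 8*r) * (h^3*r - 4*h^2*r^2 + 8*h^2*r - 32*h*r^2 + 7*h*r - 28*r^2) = h^5*r - 6*h^4*r^2 + 4*h^4*r + 8*h^3*r^3 - 24*h^3*r^2 - 25*h^3*r + 32*h^2*r^3 + 150*h^2*r^2 - 28*h^2*r - 200*h*r^3 + 168*h*r^2 - 224*r^3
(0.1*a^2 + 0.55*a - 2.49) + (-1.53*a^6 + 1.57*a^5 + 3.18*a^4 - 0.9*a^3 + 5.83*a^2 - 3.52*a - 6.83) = -1.53*a^6 + 1.57*a^5 + 3.18*a^4 - 0.9*a^3 + 5.93*a^2 - 2.97*a - 9.32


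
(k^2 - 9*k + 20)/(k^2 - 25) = (k - 4)/(k + 5)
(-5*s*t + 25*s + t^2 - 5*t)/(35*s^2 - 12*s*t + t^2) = (5 - t)/(7*s - t)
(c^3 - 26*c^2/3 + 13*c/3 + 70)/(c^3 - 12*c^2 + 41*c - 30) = (c + 7/3)/(c - 1)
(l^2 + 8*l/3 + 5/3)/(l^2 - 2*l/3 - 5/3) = (3*l + 5)/(3*l - 5)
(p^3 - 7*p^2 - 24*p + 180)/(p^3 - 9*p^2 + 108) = (p + 5)/(p + 3)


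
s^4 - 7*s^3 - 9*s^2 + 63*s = s*(s - 7)*(s - 3)*(s + 3)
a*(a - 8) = a^2 - 8*a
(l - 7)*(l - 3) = l^2 - 10*l + 21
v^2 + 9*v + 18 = (v + 3)*(v + 6)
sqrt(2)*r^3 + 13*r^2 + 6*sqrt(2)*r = r*(r + 6*sqrt(2))*(sqrt(2)*r + 1)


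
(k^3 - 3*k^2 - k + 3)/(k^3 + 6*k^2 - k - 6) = (k - 3)/(k + 6)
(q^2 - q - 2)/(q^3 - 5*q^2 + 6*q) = (q + 1)/(q*(q - 3))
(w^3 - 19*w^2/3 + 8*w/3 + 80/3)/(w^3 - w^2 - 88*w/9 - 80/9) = 3*(w - 4)/(3*w + 4)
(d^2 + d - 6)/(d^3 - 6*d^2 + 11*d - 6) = (d + 3)/(d^2 - 4*d + 3)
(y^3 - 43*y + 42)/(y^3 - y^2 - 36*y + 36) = (y + 7)/(y + 6)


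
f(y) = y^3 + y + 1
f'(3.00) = 28.00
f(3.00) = 31.00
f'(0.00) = 1.00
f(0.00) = 1.00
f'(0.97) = 3.82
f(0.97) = 2.88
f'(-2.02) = 13.24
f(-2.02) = -9.26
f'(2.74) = 23.52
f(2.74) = 24.31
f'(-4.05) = 50.21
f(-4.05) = -69.48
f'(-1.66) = 9.27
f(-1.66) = -5.23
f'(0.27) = 1.22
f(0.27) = 1.29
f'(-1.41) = 6.96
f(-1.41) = -3.21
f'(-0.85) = 3.17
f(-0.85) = -0.46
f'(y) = 3*y^2 + 1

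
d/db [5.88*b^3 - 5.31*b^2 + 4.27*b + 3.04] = 17.64*b^2 - 10.62*b + 4.27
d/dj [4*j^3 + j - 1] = 12*j^2 + 1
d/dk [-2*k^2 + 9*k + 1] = 9 - 4*k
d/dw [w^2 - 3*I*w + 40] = 2*w - 3*I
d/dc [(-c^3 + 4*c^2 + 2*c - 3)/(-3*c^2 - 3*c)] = 1/3 - 1/c^2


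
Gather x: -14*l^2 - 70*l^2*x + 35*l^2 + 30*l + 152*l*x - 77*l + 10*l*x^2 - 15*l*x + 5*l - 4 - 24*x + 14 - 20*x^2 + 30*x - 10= 21*l^2 - 42*l + x^2*(10*l - 20) + x*(-70*l^2 + 137*l + 6)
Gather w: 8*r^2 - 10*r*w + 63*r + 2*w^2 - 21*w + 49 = 8*r^2 + 63*r + 2*w^2 + w*(-10*r - 21) + 49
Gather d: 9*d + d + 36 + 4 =10*d + 40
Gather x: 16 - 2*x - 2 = 14 - 2*x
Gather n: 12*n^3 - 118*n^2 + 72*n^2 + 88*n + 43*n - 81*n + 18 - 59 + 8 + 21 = 12*n^3 - 46*n^2 + 50*n - 12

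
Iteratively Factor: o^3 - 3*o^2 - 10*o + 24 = (o + 3)*(o^2 - 6*o + 8) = (o - 2)*(o + 3)*(o - 4)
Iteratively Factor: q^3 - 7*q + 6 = (q - 1)*(q^2 + q - 6) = (q - 1)*(q + 3)*(q - 2)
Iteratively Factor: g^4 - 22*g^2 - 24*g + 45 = (g - 5)*(g^3 + 5*g^2 + 3*g - 9) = (g - 5)*(g - 1)*(g^2 + 6*g + 9) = (g - 5)*(g - 1)*(g + 3)*(g + 3)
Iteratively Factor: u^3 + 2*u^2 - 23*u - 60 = (u - 5)*(u^2 + 7*u + 12) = (u - 5)*(u + 3)*(u + 4)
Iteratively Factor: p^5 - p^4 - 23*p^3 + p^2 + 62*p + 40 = (p + 1)*(p^4 - 2*p^3 - 21*p^2 + 22*p + 40) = (p + 1)*(p + 4)*(p^3 - 6*p^2 + 3*p + 10) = (p + 1)^2*(p + 4)*(p^2 - 7*p + 10) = (p - 2)*(p + 1)^2*(p + 4)*(p - 5)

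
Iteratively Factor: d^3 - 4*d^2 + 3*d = (d - 3)*(d^2 - d) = (d - 3)*(d - 1)*(d)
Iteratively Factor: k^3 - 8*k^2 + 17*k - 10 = (k - 2)*(k^2 - 6*k + 5) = (k - 5)*(k - 2)*(k - 1)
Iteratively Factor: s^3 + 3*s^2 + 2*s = (s + 2)*(s^2 + s) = s*(s + 2)*(s + 1)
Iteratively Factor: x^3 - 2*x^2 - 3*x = (x)*(x^2 - 2*x - 3) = x*(x - 3)*(x + 1)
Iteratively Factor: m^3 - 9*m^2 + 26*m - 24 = (m - 4)*(m^2 - 5*m + 6) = (m - 4)*(m - 2)*(m - 3)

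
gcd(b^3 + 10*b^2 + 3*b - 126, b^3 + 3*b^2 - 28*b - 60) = b + 6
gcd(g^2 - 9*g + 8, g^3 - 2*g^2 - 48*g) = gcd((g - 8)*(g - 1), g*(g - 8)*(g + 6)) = g - 8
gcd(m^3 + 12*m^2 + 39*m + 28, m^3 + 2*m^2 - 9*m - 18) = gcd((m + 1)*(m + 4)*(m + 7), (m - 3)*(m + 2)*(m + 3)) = 1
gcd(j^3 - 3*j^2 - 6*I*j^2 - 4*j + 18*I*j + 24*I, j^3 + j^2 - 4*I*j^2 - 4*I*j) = j + 1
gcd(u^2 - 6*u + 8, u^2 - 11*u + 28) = u - 4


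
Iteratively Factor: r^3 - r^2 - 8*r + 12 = (r - 2)*(r^2 + r - 6) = (r - 2)*(r + 3)*(r - 2)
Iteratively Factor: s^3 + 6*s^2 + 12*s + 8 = (s + 2)*(s^2 + 4*s + 4) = (s + 2)^2*(s + 2)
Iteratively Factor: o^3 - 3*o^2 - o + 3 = (o - 1)*(o^2 - 2*o - 3) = (o - 1)*(o + 1)*(o - 3)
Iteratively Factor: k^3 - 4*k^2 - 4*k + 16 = (k + 2)*(k^2 - 6*k + 8) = (k - 2)*(k + 2)*(k - 4)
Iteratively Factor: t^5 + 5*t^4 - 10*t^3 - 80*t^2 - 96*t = (t + 2)*(t^4 + 3*t^3 - 16*t^2 - 48*t) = (t + 2)*(t + 3)*(t^3 - 16*t) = (t - 4)*(t + 2)*(t + 3)*(t^2 + 4*t) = (t - 4)*(t + 2)*(t + 3)*(t + 4)*(t)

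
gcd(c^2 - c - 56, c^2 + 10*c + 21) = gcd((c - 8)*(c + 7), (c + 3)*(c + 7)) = c + 7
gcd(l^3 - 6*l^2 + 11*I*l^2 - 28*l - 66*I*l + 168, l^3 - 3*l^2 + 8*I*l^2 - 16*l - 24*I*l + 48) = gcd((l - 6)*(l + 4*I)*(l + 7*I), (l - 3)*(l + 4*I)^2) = l + 4*I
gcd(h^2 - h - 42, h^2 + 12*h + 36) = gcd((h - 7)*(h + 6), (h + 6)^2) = h + 6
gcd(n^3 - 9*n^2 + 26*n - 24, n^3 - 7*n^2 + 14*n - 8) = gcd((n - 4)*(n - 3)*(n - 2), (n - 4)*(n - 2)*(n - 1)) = n^2 - 6*n + 8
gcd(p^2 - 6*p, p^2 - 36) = p - 6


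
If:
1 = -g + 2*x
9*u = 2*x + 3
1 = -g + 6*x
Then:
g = -1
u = 1/3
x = 0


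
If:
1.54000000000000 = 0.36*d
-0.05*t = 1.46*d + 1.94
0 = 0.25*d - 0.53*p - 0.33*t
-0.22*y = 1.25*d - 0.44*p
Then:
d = 4.28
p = 103.95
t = -163.71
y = 183.60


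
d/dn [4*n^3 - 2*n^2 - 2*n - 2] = 12*n^2 - 4*n - 2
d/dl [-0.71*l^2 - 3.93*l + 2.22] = -1.42*l - 3.93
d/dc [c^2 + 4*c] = 2*c + 4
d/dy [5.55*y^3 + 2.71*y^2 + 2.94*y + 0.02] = 16.65*y^2 + 5.42*y + 2.94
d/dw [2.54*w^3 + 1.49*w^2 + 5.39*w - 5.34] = 7.62*w^2 + 2.98*w + 5.39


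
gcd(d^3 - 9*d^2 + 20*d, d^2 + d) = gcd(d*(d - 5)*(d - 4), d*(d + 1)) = d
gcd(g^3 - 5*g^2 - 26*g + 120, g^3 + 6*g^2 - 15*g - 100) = g^2 + g - 20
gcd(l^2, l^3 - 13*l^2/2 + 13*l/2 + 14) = 1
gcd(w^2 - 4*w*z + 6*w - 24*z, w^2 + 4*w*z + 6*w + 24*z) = w + 6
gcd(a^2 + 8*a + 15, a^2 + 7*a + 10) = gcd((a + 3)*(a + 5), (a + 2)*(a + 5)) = a + 5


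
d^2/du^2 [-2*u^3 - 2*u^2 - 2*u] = -12*u - 4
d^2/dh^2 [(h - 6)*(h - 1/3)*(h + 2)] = 6*h - 26/3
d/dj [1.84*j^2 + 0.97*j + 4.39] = 3.68*j + 0.97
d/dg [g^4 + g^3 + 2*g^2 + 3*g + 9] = 4*g^3 + 3*g^2 + 4*g + 3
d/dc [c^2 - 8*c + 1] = 2*c - 8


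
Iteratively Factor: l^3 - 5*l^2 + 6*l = (l)*(l^2 - 5*l + 6) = l*(l - 3)*(l - 2)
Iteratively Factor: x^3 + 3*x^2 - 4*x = (x + 4)*(x^2 - x) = (x - 1)*(x + 4)*(x)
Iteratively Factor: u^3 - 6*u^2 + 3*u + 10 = (u - 2)*(u^2 - 4*u - 5) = (u - 2)*(u + 1)*(u - 5)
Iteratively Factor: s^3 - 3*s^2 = (s)*(s^2 - 3*s) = s*(s - 3)*(s)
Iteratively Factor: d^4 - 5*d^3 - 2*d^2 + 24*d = (d)*(d^3 - 5*d^2 - 2*d + 24) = d*(d - 4)*(d^2 - d - 6) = d*(d - 4)*(d - 3)*(d + 2)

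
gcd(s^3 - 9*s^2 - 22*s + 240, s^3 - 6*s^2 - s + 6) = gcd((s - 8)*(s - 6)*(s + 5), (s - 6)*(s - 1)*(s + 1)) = s - 6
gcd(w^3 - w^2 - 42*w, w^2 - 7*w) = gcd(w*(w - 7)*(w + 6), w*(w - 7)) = w^2 - 7*w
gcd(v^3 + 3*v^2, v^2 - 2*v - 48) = 1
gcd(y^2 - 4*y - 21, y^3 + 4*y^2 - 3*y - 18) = y + 3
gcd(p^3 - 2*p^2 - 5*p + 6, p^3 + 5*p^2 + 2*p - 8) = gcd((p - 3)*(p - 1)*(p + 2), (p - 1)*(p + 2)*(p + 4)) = p^2 + p - 2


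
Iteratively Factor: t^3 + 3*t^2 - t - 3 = (t + 1)*(t^2 + 2*t - 3) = (t - 1)*(t + 1)*(t + 3)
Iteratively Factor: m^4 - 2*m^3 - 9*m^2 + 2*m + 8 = (m - 1)*(m^3 - m^2 - 10*m - 8) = (m - 1)*(m + 1)*(m^2 - 2*m - 8) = (m - 1)*(m + 1)*(m + 2)*(m - 4)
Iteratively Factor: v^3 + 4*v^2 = (v)*(v^2 + 4*v) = v*(v + 4)*(v)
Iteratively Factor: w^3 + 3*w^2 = (w + 3)*(w^2) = w*(w + 3)*(w)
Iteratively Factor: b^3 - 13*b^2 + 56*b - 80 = (b - 5)*(b^2 - 8*b + 16) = (b - 5)*(b - 4)*(b - 4)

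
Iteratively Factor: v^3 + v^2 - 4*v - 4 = (v - 2)*(v^2 + 3*v + 2) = (v - 2)*(v + 1)*(v + 2)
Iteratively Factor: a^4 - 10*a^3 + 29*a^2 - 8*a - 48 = (a - 3)*(a^3 - 7*a^2 + 8*a + 16) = (a - 4)*(a - 3)*(a^2 - 3*a - 4) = (a - 4)*(a - 3)*(a + 1)*(a - 4)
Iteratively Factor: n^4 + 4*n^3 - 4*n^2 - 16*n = (n + 2)*(n^3 + 2*n^2 - 8*n) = n*(n + 2)*(n^2 + 2*n - 8) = n*(n + 2)*(n + 4)*(n - 2)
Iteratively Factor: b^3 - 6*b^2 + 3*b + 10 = (b + 1)*(b^2 - 7*b + 10) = (b - 5)*(b + 1)*(b - 2)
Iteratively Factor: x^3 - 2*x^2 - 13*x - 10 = (x + 2)*(x^2 - 4*x - 5) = (x + 1)*(x + 2)*(x - 5)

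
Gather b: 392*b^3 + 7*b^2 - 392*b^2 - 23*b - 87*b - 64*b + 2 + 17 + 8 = 392*b^3 - 385*b^2 - 174*b + 27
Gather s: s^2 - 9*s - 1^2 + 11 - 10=s^2 - 9*s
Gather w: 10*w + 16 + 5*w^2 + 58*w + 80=5*w^2 + 68*w + 96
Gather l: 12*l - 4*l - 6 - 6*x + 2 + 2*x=8*l - 4*x - 4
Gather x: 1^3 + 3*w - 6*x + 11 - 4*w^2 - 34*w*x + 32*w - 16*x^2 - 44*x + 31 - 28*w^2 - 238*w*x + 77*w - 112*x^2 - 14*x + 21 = -32*w^2 + 112*w - 128*x^2 + x*(-272*w - 64) + 64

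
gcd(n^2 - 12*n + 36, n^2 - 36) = n - 6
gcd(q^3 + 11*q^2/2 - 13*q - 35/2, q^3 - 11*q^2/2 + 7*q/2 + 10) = q^2 - 3*q/2 - 5/2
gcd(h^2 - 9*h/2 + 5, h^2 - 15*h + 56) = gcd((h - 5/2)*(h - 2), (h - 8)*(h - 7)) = 1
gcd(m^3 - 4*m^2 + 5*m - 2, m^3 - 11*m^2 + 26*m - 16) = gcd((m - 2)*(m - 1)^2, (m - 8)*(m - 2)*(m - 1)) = m^2 - 3*m + 2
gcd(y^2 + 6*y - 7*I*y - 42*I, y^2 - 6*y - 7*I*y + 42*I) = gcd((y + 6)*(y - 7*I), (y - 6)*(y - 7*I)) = y - 7*I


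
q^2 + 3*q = q*(q + 3)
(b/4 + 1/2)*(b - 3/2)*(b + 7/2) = b^3/4 + b^2 - 5*b/16 - 21/8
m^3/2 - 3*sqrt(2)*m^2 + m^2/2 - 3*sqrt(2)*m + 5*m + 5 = (m/2 + 1/2)*(m - 5*sqrt(2))*(m - sqrt(2))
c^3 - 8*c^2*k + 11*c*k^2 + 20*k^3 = (c - 5*k)*(c - 4*k)*(c + k)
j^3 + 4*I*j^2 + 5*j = j*(j - I)*(j + 5*I)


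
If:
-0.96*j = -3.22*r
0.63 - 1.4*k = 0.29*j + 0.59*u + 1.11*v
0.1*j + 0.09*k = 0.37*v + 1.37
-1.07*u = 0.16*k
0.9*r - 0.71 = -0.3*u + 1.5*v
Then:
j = -229.69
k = 88.67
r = -68.48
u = -13.26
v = -44.21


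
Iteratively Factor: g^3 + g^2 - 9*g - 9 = (g - 3)*(g^2 + 4*g + 3) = (g - 3)*(g + 3)*(g + 1)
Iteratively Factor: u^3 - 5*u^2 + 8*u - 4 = (u - 2)*(u^2 - 3*u + 2) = (u - 2)^2*(u - 1)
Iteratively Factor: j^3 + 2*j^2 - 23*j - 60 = (j + 4)*(j^2 - 2*j - 15) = (j + 3)*(j + 4)*(j - 5)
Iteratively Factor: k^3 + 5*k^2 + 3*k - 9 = (k + 3)*(k^2 + 2*k - 3) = (k - 1)*(k + 3)*(k + 3)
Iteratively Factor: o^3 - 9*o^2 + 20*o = (o)*(o^2 - 9*o + 20) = o*(o - 4)*(o - 5)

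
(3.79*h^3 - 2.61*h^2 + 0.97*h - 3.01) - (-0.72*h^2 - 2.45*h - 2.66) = 3.79*h^3 - 1.89*h^2 + 3.42*h - 0.35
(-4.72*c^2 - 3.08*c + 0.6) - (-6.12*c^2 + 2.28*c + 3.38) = 1.4*c^2 - 5.36*c - 2.78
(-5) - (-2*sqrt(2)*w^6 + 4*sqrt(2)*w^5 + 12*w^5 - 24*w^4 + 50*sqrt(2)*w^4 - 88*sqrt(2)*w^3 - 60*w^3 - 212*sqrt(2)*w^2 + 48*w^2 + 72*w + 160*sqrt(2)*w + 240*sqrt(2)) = 2*sqrt(2)*w^6 - 12*w^5 - 4*sqrt(2)*w^5 - 50*sqrt(2)*w^4 + 24*w^4 + 60*w^3 + 88*sqrt(2)*w^3 - 48*w^2 + 212*sqrt(2)*w^2 - 160*sqrt(2)*w - 72*w - 240*sqrt(2) - 5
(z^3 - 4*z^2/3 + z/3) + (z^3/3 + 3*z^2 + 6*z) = 4*z^3/3 + 5*z^2/3 + 19*z/3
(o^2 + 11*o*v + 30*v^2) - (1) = o^2 + 11*o*v + 30*v^2 - 1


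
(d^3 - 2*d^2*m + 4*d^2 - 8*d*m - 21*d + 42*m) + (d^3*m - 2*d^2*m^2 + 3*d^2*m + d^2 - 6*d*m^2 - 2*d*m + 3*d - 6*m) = d^3*m + d^3 - 2*d^2*m^2 + d^2*m + 5*d^2 - 6*d*m^2 - 10*d*m - 18*d + 36*m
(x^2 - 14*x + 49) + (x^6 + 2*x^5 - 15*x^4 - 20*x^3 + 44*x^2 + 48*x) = x^6 + 2*x^5 - 15*x^4 - 20*x^3 + 45*x^2 + 34*x + 49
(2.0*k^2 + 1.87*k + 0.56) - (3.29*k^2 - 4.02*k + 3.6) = -1.29*k^2 + 5.89*k - 3.04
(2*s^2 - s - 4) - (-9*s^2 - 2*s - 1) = 11*s^2 + s - 3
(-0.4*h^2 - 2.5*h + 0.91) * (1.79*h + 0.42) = -0.716*h^3 - 4.643*h^2 + 0.5789*h + 0.3822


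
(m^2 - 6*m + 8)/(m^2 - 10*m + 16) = (m - 4)/(m - 8)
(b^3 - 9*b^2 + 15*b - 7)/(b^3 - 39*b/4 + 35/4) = 4*(b^2 - 8*b + 7)/(4*b^2 + 4*b - 35)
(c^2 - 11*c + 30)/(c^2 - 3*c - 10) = (c - 6)/(c + 2)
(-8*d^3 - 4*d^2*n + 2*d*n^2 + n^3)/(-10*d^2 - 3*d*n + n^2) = (4*d^2 - n^2)/(5*d - n)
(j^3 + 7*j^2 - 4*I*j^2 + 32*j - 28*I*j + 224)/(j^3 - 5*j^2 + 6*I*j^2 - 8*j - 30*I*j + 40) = (j^2 + j*(7 - 8*I) - 56*I)/(j^2 + j*(-5 + 2*I) - 10*I)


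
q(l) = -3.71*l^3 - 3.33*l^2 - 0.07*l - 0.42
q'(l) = -11.13*l^2 - 6.66*l - 0.07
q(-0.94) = -0.22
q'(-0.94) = -3.64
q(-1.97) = 15.16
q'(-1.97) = -30.14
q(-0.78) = -0.63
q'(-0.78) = -1.65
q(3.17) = -152.29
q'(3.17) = -133.03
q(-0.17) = -0.49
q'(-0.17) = 0.74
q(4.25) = -345.67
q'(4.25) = -229.41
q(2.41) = -71.86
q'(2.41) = -80.76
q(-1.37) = 2.97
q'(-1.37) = -11.84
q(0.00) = -0.42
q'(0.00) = -0.07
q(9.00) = -2975.37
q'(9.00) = -961.54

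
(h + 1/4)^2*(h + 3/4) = h^3 + 5*h^2/4 + 7*h/16 + 3/64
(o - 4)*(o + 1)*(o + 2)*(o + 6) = o^4 + 5*o^3 - 16*o^2 - 68*o - 48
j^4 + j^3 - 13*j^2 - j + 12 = (j - 3)*(j - 1)*(j + 1)*(j + 4)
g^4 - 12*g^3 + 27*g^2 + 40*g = g*(g - 8)*(g - 5)*(g + 1)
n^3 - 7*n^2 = n^2*(n - 7)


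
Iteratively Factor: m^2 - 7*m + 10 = (m - 2)*(m - 5)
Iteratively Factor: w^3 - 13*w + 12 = (w + 4)*(w^2 - 4*w + 3) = (w - 3)*(w + 4)*(w - 1)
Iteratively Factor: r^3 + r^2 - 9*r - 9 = (r - 3)*(r^2 + 4*r + 3) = (r - 3)*(r + 3)*(r + 1)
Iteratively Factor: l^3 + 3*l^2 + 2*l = (l + 2)*(l^2 + l) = (l + 1)*(l + 2)*(l)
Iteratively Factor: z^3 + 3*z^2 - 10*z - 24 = (z + 2)*(z^2 + z - 12) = (z - 3)*(z + 2)*(z + 4)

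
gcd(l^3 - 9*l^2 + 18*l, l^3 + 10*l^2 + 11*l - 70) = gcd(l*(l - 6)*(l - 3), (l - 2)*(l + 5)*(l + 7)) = 1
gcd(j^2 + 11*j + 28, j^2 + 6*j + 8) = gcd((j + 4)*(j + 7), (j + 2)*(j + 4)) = j + 4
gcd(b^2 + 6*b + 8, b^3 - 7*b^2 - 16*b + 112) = b + 4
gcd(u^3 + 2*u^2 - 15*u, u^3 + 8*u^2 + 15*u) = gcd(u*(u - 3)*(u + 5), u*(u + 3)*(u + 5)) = u^2 + 5*u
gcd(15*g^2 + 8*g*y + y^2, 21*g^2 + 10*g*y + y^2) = 3*g + y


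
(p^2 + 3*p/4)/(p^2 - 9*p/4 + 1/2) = p*(4*p + 3)/(4*p^2 - 9*p + 2)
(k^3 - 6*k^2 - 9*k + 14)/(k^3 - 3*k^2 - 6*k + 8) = (k - 7)/(k - 4)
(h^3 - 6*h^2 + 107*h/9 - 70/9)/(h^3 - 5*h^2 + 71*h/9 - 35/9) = (h - 2)/(h - 1)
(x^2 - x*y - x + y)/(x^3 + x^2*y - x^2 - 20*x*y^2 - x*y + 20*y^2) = (x - y)/(x^2 + x*y - 20*y^2)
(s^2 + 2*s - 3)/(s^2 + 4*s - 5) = (s + 3)/(s + 5)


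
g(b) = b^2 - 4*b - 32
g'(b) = 2*b - 4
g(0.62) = -34.10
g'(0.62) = -2.76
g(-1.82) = -21.41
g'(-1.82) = -7.64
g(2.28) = -35.92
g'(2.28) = 0.56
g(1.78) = -35.95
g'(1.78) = -0.44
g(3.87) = -32.50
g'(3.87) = 3.74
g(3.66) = -33.24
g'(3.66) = 3.32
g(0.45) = -33.60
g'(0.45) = -3.10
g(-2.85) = -12.48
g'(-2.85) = -9.70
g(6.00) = -20.00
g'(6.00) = 8.00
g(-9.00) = 85.00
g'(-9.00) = -22.00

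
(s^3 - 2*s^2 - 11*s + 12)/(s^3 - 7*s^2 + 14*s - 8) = (s + 3)/(s - 2)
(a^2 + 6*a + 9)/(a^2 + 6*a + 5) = (a^2 + 6*a + 9)/(a^2 + 6*a + 5)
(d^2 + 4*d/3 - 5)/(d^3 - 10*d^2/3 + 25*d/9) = 3*(d + 3)/(d*(3*d - 5))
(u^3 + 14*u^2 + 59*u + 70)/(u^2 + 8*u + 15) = (u^2 + 9*u + 14)/(u + 3)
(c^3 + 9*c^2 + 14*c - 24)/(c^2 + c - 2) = (c^2 + 10*c + 24)/(c + 2)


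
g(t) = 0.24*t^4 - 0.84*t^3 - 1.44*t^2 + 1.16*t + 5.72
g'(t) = 0.96*t^3 - 2.52*t^2 - 2.88*t + 1.16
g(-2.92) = 28.42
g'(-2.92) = -35.82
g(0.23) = 5.90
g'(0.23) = 0.38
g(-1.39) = 4.48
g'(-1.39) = -2.28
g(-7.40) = 978.35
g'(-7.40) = -504.54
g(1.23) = 3.95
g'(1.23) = -4.41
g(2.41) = -3.51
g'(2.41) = -6.98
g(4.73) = 10.23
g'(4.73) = 32.75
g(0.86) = 5.25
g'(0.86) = -2.57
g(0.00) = 5.72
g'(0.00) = 1.16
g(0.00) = 5.72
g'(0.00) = 1.16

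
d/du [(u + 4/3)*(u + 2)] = 2*u + 10/3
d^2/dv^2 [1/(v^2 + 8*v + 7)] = 2*(-v^2 - 8*v + 4*(v + 4)^2 - 7)/(v^2 + 8*v + 7)^3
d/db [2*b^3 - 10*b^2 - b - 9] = 6*b^2 - 20*b - 1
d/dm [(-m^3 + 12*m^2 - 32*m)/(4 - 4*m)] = (2*m^3 - 15*m^2 + 24*m - 32)/(4*(m^2 - 2*m + 1))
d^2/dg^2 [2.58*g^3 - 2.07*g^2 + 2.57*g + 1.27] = 15.48*g - 4.14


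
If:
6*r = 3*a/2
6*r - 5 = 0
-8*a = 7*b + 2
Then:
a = 10/3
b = -86/21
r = 5/6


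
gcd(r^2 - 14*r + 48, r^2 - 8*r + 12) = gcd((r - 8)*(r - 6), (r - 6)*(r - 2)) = r - 6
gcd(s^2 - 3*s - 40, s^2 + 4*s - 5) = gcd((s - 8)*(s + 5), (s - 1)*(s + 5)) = s + 5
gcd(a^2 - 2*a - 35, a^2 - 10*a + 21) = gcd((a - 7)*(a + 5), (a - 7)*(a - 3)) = a - 7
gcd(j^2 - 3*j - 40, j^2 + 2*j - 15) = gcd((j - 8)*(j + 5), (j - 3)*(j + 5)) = j + 5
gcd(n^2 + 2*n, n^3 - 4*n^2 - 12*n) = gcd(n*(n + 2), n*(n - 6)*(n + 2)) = n^2 + 2*n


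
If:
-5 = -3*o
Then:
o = 5/3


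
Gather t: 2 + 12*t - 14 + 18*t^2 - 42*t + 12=18*t^2 - 30*t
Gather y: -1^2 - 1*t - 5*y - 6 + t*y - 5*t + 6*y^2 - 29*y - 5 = -6*t + 6*y^2 + y*(t - 34) - 12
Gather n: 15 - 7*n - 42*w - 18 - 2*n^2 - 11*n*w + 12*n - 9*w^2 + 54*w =-2*n^2 + n*(5 - 11*w) - 9*w^2 + 12*w - 3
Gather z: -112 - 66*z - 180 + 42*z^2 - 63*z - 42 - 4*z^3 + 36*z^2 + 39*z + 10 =-4*z^3 + 78*z^2 - 90*z - 324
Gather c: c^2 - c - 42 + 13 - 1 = c^2 - c - 30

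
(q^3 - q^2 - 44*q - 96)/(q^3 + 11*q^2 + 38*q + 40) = (q^2 - 5*q - 24)/(q^2 + 7*q + 10)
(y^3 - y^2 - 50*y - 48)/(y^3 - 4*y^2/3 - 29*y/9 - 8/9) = 9*(y^2 - 2*y - 48)/(9*y^2 - 21*y - 8)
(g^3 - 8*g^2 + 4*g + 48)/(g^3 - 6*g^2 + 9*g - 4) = (g^2 - 4*g - 12)/(g^2 - 2*g + 1)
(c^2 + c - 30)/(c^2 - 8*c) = (c^2 + c - 30)/(c*(c - 8))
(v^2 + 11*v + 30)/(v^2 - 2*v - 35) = (v + 6)/(v - 7)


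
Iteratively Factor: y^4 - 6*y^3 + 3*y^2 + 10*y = (y + 1)*(y^3 - 7*y^2 + 10*y) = y*(y + 1)*(y^2 - 7*y + 10) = y*(y - 2)*(y + 1)*(y - 5)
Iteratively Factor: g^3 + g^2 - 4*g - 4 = (g + 2)*(g^2 - g - 2) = (g + 1)*(g + 2)*(g - 2)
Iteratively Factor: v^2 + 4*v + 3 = (v + 3)*(v + 1)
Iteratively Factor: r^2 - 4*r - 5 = (r + 1)*(r - 5)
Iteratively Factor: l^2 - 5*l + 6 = (l - 2)*(l - 3)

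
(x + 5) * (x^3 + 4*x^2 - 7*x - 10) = x^4 + 9*x^3 + 13*x^2 - 45*x - 50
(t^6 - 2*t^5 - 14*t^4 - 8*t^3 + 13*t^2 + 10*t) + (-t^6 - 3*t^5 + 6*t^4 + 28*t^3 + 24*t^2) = -5*t^5 - 8*t^4 + 20*t^3 + 37*t^2 + 10*t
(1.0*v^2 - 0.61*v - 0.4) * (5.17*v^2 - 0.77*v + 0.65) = 5.17*v^4 - 3.9237*v^3 - 0.9483*v^2 - 0.0885*v - 0.26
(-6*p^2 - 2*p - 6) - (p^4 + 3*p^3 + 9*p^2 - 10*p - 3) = -p^4 - 3*p^3 - 15*p^2 + 8*p - 3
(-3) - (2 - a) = a - 5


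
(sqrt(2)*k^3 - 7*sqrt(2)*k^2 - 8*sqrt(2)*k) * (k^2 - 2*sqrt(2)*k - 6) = sqrt(2)*k^5 - 7*sqrt(2)*k^4 - 4*k^4 - 14*sqrt(2)*k^3 + 28*k^3 + 32*k^2 + 42*sqrt(2)*k^2 + 48*sqrt(2)*k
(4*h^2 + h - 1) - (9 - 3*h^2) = 7*h^2 + h - 10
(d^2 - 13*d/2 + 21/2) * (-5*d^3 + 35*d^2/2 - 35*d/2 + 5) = -5*d^5 + 50*d^4 - 735*d^3/4 + 605*d^2/2 - 865*d/4 + 105/2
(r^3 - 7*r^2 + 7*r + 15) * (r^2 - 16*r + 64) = r^5 - 23*r^4 + 183*r^3 - 545*r^2 + 208*r + 960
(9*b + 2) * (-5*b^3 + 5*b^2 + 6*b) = -45*b^4 + 35*b^3 + 64*b^2 + 12*b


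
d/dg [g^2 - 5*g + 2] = 2*g - 5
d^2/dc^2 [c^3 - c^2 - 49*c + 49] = 6*c - 2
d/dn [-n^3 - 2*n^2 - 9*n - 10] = -3*n^2 - 4*n - 9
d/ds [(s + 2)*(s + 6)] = 2*s + 8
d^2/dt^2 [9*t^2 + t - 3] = 18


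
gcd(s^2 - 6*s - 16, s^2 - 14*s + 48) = s - 8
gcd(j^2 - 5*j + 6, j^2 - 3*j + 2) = j - 2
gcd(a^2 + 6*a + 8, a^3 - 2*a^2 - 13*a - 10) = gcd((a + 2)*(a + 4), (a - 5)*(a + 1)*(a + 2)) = a + 2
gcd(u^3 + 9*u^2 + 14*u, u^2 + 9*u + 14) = u^2 + 9*u + 14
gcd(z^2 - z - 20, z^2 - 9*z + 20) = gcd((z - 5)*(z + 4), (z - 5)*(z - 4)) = z - 5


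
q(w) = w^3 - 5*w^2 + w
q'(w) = 3*w^2 - 10*w + 1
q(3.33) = -15.19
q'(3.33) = 0.97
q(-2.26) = -39.34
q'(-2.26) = 38.92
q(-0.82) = -4.73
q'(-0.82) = 11.22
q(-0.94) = -6.19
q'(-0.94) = 13.05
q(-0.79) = -4.40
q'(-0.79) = 10.77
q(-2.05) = -31.68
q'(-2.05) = 34.11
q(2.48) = -13.02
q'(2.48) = -5.35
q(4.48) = -5.96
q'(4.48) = 16.41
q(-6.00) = -402.00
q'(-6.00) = 169.00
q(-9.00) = -1143.00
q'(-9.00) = 334.00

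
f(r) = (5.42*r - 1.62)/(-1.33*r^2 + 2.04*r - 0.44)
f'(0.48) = 9.46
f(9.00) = -0.53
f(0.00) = 3.68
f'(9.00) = 0.07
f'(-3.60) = 0.18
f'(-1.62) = 0.51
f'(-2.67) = 0.27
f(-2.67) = 1.05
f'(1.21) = 950.67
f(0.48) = 4.22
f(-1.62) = 1.44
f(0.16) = 5.10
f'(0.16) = 19.04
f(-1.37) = 1.58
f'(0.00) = 4.75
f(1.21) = 60.85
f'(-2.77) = 0.26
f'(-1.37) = 0.62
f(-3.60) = 0.84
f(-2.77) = 1.02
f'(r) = (2.66*r - 2.04)*(5.42*r - 1.62)/(-1.33*r^2 + 2.04*r - 0.44)^2 + 5.42/(-1.33*r^2 + 2.04*r - 0.44)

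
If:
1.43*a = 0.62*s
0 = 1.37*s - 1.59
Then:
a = 0.50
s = 1.16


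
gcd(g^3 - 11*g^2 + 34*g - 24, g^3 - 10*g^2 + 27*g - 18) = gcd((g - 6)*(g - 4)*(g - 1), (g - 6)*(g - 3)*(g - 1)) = g^2 - 7*g + 6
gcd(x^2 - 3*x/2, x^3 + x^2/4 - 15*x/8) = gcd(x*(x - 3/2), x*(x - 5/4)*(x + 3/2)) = x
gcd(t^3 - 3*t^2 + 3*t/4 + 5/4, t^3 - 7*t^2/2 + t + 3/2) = t^2 - t/2 - 1/2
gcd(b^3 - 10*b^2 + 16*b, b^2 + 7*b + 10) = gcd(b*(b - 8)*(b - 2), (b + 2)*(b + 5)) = 1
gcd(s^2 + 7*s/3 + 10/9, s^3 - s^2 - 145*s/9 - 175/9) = s + 5/3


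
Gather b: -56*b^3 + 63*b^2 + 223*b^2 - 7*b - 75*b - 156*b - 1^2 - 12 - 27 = -56*b^3 + 286*b^2 - 238*b - 40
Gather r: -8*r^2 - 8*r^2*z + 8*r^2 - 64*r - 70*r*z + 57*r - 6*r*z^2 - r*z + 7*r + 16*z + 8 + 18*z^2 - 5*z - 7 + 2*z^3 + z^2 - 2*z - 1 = -8*r^2*z + r*(-6*z^2 - 71*z) + 2*z^3 + 19*z^2 + 9*z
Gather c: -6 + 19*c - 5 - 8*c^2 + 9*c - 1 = -8*c^2 + 28*c - 12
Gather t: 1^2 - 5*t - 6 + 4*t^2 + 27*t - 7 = 4*t^2 + 22*t - 12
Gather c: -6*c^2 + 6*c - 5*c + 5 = -6*c^2 + c + 5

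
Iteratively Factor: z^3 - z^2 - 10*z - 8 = (z - 4)*(z^2 + 3*z + 2) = (z - 4)*(z + 1)*(z + 2)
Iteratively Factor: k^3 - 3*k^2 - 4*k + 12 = (k + 2)*(k^2 - 5*k + 6) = (k - 3)*(k + 2)*(k - 2)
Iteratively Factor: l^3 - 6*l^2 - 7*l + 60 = (l - 4)*(l^2 - 2*l - 15) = (l - 4)*(l + 3)*(l - 5)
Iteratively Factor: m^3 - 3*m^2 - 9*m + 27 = (m + 3)*(m^2 - 6*m + 9) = (m - 3)*(m + 3)*(m - 3)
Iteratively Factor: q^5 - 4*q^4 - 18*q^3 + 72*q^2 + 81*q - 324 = (q - 3)*(q^4 - q^3 - 21*q^2 + 9*q + 108) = (q - 4)*(q - 3)*(q^3 + 3*q^2 - 9*q - 27) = (q - 4)*(q - 3)*(q + 3)*(q^2 - 9) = (q - 4)*(q - 3)*(q + 3)^2*(q - 3)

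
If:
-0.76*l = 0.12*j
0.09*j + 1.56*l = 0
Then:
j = 0.00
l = 0.00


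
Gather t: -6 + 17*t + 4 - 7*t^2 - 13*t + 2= -7*t^2 + 4*t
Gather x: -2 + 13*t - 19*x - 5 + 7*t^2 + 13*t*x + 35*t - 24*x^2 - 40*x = 7*t^2 + 48*t - 24*x^2 + x*(13*t - 59) - 7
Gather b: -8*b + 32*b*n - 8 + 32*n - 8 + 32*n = b*(32*n - 8) + 64*n - 16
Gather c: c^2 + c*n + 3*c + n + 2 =c^2 + c*(n + 3) + n + 2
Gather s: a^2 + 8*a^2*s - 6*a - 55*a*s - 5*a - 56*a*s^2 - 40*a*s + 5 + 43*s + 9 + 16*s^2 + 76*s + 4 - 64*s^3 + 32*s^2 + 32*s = a^2 - 11*a - 64*s^3 + s^2*(48 - 56*a) + s*(8*a^2 - 95*a + 151) + 18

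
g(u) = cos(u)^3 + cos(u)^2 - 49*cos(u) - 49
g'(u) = -3*sin(u)*cos(u)^2 - 2*sin(u)*cos(u) + 49*sin(u)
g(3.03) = -0.30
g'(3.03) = 5.35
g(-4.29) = -28.81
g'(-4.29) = 44.98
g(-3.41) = -1.72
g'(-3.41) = 12.77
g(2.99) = -0.55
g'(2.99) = 7.26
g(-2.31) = -15.84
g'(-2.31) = -36.20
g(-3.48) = -2.73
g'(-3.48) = 16.01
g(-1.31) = -61.55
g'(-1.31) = -46.65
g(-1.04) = -73.42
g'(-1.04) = -40.72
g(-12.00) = -89.04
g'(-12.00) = 24.24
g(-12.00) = -89.04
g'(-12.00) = 24.24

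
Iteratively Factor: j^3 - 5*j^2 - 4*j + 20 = (j - 2)*(j^2 - 3*j - 10) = (j - 2)*(j + 2)*(j - 5)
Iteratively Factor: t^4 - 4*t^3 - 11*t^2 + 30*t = (t - 2)*(t^3 - 2*t^2 - 15*t) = t*(t - 2)*(t^2 - 2*t - 15) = t*(t - 2)*(t + 3)*(t - 5)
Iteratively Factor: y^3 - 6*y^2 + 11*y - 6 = (y - 3)*(y^2 - 3*y + 2) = (y - 3)*(y - 2)*(y - 1)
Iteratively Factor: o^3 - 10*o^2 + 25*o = (o - 5)*(o^2 - 5*o) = o*(o - 5)*(o - 5)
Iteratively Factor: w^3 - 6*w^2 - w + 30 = (w - 3)*(w^2 - 3*w - 10) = (w - 5)*(w - 3)*(w + 2)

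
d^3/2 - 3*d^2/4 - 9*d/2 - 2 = (d/2 + 1)*(d - 4)*(d + 1/2)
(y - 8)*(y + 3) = y^2 - 5*y - 24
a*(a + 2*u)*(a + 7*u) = a^3 + 9*a^2*u + 14*a*u^2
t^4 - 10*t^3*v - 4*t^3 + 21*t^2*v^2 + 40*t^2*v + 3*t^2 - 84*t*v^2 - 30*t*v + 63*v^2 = (t - 3)*(t - 1)*(t - 7*v)*(t - 3*v)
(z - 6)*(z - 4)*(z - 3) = z^3 - 13*z^2 + 54*z - 72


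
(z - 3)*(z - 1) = z^2 - 4*z + 3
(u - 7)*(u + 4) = u^2 - 3*u - 28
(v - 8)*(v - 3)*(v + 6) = v^3 - 5*v^2 - 42*v + 144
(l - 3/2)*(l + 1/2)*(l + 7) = l^3 + 6*l^2 - 31*l/4 - 21/4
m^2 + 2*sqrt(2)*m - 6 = (m - sqrt(2))*(m + 3*sqrt(2))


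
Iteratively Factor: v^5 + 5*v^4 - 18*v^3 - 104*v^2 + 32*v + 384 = (v - 4)*(v^4 + 9*v^3 + 18*v^2 - 32*v - 96) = (v - 4)*(v + 4)*(v^3 + 5*v^2 - 2*v - 24) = (v - 4)*(v - 2)*(v + 4)*(v^2 + 7*v + 12) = (v - 4)*(v - 2)*(v + 3)*(v + 4)*(v + 4)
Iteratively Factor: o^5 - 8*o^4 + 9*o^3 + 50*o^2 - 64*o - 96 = (o - 4)*(o^4 - 4*o^3 - 7*o^2 + 22*o + 24) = (o - 4)*(o + 2)*(o^3 - 6*o^2 + 5*o + 12) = (o - 4)^2*(o + 2)*(o^2 - 2*o - 3) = (o - 4)^2*(o - 3)*(o + 2)*(o + 1)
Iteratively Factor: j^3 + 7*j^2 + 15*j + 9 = (j + 3)*(j^2 + 4*j + 3) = (j + 3)^2*(j + 1)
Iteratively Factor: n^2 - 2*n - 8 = (n - 4)*(n + 2)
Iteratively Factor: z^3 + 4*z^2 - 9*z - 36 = (z + 3)*(z^2 + z - 12) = (z - 3)*(z + 3)*(z + 4)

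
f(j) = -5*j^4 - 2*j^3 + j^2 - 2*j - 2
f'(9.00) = -15050.00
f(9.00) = -34202.00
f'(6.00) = -4526.00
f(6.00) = -6890.00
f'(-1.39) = 37.34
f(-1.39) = -10.58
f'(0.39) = -3.32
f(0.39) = -2.86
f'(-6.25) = 4633.94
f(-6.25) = -7091.55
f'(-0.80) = 2.80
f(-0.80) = -0.78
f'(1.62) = -99.54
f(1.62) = -45.56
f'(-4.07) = 1238.85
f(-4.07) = -1214.44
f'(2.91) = -539.83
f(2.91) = -407.18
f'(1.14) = -37.15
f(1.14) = -14.39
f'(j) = -20*j^3 - 6*j^2 + 2*j - 2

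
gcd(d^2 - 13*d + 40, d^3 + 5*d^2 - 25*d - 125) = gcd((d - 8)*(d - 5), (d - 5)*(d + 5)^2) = d - 5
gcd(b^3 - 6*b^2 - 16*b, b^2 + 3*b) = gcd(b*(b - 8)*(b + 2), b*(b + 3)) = b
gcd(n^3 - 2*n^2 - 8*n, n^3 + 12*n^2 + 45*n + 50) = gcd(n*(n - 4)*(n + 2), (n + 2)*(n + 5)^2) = n + 2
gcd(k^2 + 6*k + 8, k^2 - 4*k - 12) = k + 2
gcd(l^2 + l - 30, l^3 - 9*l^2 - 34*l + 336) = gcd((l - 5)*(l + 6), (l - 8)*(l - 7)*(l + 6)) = l + 6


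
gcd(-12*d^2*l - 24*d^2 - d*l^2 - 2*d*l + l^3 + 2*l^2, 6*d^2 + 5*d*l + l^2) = 3*d + l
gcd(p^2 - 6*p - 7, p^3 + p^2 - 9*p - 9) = p + 1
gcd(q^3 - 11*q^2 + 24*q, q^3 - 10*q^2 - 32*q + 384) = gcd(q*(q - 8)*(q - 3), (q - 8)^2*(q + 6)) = q - 8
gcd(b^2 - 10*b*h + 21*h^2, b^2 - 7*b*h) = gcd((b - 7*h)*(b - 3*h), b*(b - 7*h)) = b - 7*h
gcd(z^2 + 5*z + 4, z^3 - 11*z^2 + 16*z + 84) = 1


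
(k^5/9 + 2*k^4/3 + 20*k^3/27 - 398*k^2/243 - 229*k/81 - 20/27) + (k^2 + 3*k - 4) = k^5/9 + 2*k^4/3 + 20*k^3/27 - 155*k^2/243 + 14*k/81 - 128/27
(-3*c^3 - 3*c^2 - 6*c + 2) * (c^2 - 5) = -3*c^5 - 3*c^4 + 9*c^3 + 17*c^2 + 30*c - 10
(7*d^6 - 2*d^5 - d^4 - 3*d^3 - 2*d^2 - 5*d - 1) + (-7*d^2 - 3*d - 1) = 7*d^6 - 2*d^5 - d^4 - 3*d^3 - 9*d^2 - 8*d - 2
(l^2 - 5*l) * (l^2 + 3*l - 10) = l^4 - 2*l^3 - 25*l^2 + 50*l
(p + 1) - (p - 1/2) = 3/2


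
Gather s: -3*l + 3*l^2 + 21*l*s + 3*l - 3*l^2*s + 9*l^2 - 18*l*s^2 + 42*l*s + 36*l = 12*l^2 - 18*l*s^2 + 36*l + s*(-3*l^2 + 63*l)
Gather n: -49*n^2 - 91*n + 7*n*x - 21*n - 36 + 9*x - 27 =-49*n^2 + n*(7*x - 112) + 9*x - 63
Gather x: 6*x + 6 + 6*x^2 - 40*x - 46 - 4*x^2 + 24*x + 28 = 2*x^2 - 10*x - 12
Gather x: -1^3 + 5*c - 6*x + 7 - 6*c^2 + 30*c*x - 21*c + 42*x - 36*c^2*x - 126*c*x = -6*c^2 - 16*c + x*(-36*c^2 - 96*c + 36) + 6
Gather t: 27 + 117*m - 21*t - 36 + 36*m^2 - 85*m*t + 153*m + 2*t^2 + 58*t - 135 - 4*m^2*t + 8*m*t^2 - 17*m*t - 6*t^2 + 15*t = 36*m^2 + 270*m + t^2*(8*m - 4) + t*(-4*m^2 - 102*m + 52) - 144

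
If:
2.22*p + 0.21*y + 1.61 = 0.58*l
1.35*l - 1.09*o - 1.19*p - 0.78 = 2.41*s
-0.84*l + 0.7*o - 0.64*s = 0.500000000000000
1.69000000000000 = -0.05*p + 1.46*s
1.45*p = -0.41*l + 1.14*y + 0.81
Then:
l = -21.23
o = -23.85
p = -4.89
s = 0.99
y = -14.57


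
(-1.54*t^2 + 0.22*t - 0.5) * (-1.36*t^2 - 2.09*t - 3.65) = 2.0944*t^4 + 2.9194*t^3 + 5.8412*t^2 + 0.242*t + 1.825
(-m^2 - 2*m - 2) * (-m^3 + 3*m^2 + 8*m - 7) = m^5 - m^4 - 12*m^3 - 15*m^2 - 2*m + 14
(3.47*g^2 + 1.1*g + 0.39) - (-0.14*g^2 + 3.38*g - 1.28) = 3.61*g^2 - 2.28*g + 1.67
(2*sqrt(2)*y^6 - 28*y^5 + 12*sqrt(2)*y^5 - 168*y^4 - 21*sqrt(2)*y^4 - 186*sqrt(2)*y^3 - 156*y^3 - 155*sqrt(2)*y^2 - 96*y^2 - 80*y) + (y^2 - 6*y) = 2*sqrt(2)*y^6 - 28*y^5 + 12*sqrt(2)*y^5 - 168*y^4 - 21*sqrt(2)*y^4 - 186*sqrt(2)*y^3 - 156*y^3 - 155*sqrt(2)*y^2 - 95*y^2 - 86*y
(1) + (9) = 10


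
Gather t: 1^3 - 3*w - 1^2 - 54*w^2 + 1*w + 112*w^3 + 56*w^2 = 112*w^3 + 2*w^2 - 2*w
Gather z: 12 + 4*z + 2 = 4*z + 14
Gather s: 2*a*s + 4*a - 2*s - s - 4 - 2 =4*a + s*(2*a - 3) - 6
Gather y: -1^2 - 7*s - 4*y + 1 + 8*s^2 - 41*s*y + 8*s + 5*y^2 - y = 8*s^2 + s + 5*y^2 + y*(-41*s - 5)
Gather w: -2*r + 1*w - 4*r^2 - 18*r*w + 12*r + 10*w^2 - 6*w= -4*r^2 + 10*r + 10*w^2 + w*(-18*r - 5)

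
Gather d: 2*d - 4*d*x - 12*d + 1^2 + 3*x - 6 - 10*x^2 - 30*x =d*(-4*x - 10) - 10*x^2 - 27*x - 5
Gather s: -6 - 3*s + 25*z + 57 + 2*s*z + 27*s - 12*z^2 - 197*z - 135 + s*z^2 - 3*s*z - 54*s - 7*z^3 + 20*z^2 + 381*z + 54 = s*(z^2 - z - 30) - 7*z^3 + 8*z^2 + 209*z - 30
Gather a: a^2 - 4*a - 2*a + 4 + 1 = a^2 - 6*a + 5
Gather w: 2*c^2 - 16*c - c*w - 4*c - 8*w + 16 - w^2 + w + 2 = 2*c^2 - 20*c - w^2 + w*(-c - 7) + 18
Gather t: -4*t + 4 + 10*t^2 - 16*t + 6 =10*t^2 - 20*t + 10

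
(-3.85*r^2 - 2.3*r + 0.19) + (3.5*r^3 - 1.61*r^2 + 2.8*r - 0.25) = 3.5*r^3 - 5.46*r^2 + 0.5*r - 0.06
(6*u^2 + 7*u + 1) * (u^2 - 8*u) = 6*u^4 - 41*u^3 - 55*u^2 - 8*u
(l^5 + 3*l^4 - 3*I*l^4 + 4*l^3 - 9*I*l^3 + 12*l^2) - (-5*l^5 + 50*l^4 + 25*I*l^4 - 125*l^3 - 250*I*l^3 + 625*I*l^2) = 6*l^5 - 47*l^4 - 28*I*l^4 + 129*l^3 + 241*I*l^3 + 12*l^2 - 625*I*l^2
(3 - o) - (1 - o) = 2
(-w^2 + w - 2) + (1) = -w^2 + w - 1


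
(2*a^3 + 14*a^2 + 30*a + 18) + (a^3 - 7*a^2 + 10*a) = 3*a^3 + 7*a^2 + 40*a + 18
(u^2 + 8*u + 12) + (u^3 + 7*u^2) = u^3 + 8*u^2 + 8*u + 12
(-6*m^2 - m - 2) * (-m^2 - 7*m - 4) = 6*m^4 + 43*m^3 + 33*m^2 + 18*m + 8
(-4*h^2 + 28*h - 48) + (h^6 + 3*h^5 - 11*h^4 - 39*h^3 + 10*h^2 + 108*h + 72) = h^6 + 3*h^5 - 11*h^4 - 39*h^3 + 6*h^2 + 136*h + 24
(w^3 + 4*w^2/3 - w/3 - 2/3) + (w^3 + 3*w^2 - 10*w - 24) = 2*w^3 + 13*w^2/3 - 31*w/3 - 74/3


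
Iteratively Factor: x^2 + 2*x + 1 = (x + 1)*(x + 1)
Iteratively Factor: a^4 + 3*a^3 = (a)*(a^3 + 3*a^2) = a*(a + 3)*(a^2) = a^2*(a + 3)*(a)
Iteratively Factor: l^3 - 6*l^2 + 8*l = (l - 4)*(l^2 - 2*l) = l*(l - 4)*(l - 2)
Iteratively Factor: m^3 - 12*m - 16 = (m + 2)*(m^2 - 2*m - 8) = (m - 4)*(m + 2)*(m + 2)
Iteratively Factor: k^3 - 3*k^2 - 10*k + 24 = (k - 2)*(k^2 - k - 12) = (k - 4)*(k - 2)*(k + 3)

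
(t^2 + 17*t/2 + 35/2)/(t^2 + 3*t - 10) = (t + 7/2)/(t - 2)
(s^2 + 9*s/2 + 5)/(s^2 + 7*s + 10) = (s + 5/2)/(s + 5)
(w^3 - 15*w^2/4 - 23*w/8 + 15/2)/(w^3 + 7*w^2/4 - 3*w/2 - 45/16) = 2*(w - 4)/(2*w + 3)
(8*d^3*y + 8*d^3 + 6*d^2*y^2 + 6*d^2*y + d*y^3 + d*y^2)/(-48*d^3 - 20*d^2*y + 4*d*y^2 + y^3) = d*(4*d*y + 4*d + y^2 + y)/(-24*d^2 + 2*d*y + y^2)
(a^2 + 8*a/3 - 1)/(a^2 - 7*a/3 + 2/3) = (a + 3)/(a - 2)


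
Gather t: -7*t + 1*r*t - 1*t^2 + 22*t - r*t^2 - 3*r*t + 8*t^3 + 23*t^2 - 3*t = 8*t^3 + t^2*(22 - r) + t*(12 - 2*r)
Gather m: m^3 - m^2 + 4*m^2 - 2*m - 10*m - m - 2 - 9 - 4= m^3 + 3*m^2 - 13*m - 15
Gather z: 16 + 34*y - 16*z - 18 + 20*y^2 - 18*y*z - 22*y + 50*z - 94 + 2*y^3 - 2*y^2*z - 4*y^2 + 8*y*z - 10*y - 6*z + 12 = 2*y^3 + 16*y^2 + 2*y + z*(-2*y^2 - 10*y + 28) - 84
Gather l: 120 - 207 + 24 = -63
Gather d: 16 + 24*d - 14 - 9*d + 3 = 15*d + 5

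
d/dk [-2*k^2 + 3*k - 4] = 3 - 4*k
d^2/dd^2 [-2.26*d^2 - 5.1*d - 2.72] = -4.52000000000000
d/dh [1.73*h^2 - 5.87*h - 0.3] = 3.46*h - 5.87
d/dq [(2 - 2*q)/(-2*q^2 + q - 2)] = 2*(2*q^2 - q - (q - 1)*(4*q - 1) + 2)/(2*q^2 - q + 2)^2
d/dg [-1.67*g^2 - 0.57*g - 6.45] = -3.34*g - 0.57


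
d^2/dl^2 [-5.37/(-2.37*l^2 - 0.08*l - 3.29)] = (-60.325506*l^2 - 2.036304*l + 5.37*(4.74*l + 0.08)*(9.48*l + 0.16) - 83.743002)/(2.37*l^2 + 0.08*l + 3.29)^3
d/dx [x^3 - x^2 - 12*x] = 3*x^2 - 2*x - 12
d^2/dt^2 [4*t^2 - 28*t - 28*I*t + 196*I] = 8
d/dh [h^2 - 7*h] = 2*h - 7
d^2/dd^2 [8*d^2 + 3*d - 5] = 16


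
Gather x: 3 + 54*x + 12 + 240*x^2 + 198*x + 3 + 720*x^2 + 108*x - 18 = 960*x^2 + 360*x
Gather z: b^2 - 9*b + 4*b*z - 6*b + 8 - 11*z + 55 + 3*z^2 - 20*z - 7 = b^2 - 15*b + 3*z^2 + z*(4*b - 31) + 56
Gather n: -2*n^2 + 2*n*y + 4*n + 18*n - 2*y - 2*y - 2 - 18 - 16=-2*n^2 + n*(2*y + 22) - 4*y - 36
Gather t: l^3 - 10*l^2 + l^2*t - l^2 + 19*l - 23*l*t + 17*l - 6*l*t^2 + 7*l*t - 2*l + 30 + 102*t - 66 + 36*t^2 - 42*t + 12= l^3 - 11*l^2 + 34*l + t^2*(36 - 6*l) + t*(l^2 - 16*l + 60) - 24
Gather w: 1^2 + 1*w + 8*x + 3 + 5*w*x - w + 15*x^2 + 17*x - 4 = 5*w*x + 15*x^2 + 25*x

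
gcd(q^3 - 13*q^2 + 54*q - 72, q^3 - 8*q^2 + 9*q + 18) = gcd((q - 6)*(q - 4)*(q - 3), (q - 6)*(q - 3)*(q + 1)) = q^2 - 9*q + 18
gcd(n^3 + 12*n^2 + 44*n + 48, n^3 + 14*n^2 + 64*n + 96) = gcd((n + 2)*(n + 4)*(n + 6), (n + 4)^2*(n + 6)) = n^2 + 10*n + 24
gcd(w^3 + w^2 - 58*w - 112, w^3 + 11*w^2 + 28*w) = w + 7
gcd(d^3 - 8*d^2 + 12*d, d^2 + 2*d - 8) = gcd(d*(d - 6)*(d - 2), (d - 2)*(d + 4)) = d - 2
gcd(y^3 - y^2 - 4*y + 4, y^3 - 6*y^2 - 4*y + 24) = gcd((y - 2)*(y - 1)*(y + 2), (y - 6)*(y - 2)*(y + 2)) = y^2 - 4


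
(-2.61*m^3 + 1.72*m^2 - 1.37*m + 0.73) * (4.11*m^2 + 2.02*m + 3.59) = -10.7271*m^5 + 1.797*m^4 - 11.5262*m^3 + 6.4077*m^2 - 3.4437*m + 2.6207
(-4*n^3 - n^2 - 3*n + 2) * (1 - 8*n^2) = 32*n^5 + 8*n^4 + 20*n^3 - 17*n^2 - 3*n + 2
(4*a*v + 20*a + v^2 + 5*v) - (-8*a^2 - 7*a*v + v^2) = 8*a^2 + 11*a*v + 20*a + 5*v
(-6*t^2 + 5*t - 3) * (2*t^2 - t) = -12*t^4 + 16*t^3 - 11*t^2 + 3*t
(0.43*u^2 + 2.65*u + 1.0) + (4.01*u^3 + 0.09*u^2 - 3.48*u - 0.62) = 4.01*u^3 + 0.52*u^2 - 0.83*u + 0.38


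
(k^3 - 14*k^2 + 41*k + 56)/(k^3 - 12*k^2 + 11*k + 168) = (k + 1)/(k + 3)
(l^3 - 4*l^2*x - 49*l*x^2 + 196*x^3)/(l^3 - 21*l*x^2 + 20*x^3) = (-l^2 + 49*x^2)/(-l^2 - 4*l*x + 5*x^2)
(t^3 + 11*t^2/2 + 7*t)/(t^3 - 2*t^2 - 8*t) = (t + 7/2)/(t - 4)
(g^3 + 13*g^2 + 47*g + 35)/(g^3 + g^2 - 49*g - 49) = (g + 5)/(g - 7)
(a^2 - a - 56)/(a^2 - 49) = (a - 8)/(a - 7)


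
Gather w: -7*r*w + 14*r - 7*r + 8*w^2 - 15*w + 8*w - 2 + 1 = 7*r + 8*w^2 + w*(-7*r - 7) - 1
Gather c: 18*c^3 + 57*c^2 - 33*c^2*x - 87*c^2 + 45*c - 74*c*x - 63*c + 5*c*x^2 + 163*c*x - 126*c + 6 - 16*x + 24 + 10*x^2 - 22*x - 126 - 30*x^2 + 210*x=18*c^3 + c^2*(-33*x - 30) + c*(5*x^2 + 89*x - 144) - 20*x^2 + 172*x - 96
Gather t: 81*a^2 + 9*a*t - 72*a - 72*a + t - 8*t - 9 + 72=81*a^2 - 144*a + t*(9*a - 7) + 63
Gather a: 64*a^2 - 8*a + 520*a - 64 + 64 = 64*a^2 + 512*a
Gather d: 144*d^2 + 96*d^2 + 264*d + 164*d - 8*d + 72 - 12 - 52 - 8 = 240*d^2 + 420*d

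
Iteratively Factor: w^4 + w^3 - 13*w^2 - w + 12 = (w - 3)*(w^3 + 4*w^2 - w - 4) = (w - 3)*(w + 4)*(w^2 - 1) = (w - 3)*(w - 1)*(w + 4)*(w + 1)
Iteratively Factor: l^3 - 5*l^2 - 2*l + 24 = (l - 3)*(l^2 - 2*l - 8) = (l - 3)*(l + 2)*(l - 4)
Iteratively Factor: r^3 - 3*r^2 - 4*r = (r + 1)*(r^2 - 4*r) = r*(r + 1)*(r - 4)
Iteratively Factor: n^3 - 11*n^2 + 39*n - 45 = (n - 3)*(n^2 - 8*n + 15) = (n - 3)^2*(n - 5)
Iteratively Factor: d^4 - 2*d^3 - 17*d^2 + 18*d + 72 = (d + 3)*(d^3 - 5*d^2 - 2*d + 24) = (d - 4)*(d + 3)*(d^2 - d - 6) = (d - 4)*(d - 3)*(d + 3)*(d + 2)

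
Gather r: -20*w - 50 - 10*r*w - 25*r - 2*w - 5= r*(-10*w - 25) - 22*w - 55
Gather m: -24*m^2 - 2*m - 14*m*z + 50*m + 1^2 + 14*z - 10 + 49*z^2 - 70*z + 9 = -24*m^2 + m*(48 - 14*z) + 49*z^2 - 56*z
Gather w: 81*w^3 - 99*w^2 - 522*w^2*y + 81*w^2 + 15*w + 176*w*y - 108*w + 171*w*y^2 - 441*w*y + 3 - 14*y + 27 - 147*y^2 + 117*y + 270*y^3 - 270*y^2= 81*w^3 + w^2*(-522*y - 18) + w*(171*y^2 - 265*y - 93) + 270*y^3 - 417*y^2 + 103*y + 30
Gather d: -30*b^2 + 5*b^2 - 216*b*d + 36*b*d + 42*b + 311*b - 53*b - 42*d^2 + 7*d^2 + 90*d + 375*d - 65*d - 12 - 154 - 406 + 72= -25*b^2 + 300*b - 35*d^2 + d*(400 - 180*b) - 500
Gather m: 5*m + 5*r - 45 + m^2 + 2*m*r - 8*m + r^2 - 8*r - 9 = m^2 + m*(2*r - 3) + r^2 - 3*r - 54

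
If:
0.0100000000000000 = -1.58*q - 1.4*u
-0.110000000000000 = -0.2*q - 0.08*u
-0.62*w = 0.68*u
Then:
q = 1.01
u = -1.14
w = 1.26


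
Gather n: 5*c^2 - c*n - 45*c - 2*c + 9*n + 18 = 5*c^2 - 47*c + n*(9 - c) + 18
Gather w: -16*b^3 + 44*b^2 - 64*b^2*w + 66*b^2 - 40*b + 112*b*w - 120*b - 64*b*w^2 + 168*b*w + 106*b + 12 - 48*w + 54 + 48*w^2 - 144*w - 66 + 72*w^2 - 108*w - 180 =-16*b^3 + 110*b^2 - 54*b + w^2*(120 - 64*b) + w*(-64*b^2 + 280*b - 300) - 180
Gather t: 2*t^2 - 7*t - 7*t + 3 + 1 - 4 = 2*t^2 - 14*t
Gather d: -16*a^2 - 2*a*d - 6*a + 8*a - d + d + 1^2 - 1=-16*a^2 - 2*a*d + 2*a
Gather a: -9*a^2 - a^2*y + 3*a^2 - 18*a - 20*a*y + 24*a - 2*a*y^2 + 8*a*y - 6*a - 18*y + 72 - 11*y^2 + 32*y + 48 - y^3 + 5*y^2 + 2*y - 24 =a^2*(-y - 6) + a*(-2*y^2 - 12*y) - y^3 - 6*y^2 + 16*y + 96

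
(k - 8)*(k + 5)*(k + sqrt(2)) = k^3 - 3*k^2 + sqrt(2)*k^2 - 40*k - 3*sqrt(2)*k - 40*sqrt(2)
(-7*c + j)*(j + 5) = -7*c*j - 35*c + j^2 + 5*j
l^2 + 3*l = l*(l + 3)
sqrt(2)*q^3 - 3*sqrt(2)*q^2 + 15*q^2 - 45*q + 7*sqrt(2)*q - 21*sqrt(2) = (q - 3)*(q + 7*sqrt(2))*(sqrt(2)*q + 1)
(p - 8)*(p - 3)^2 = p^3 - 14*p^2 + 57*p - 72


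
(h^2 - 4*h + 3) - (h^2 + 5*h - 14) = 17 - 9*h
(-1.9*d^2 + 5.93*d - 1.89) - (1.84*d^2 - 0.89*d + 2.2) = -3.74*d^2 + 6.82*d - 4.09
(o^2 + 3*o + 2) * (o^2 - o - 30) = o^4 + 2*o^3 - 31*o^2 - 92*o - 60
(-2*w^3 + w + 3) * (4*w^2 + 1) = -8*w^5 + 2*w^3 + 12*w^2 + w + 3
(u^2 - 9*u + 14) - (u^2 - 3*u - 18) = 32 - 6*u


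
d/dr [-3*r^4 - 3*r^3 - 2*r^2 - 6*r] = -12*r^3 - 9*r^2 - 4*r - 6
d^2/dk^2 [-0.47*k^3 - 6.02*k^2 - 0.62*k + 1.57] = -2.82*k - 12.04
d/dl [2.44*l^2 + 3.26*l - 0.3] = 4.88*l + 3.26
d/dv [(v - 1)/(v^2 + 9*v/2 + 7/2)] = 4*(-v^2 + 2*v + 8)/(4*v^4 + 36*v^3 + 109*v^2 + 126*v + 49)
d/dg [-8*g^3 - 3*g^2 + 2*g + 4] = -24*g^2 - 6*g + 2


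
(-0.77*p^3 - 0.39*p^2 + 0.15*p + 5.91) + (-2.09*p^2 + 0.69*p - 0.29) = -0.77*p^3 - 2.48*p^2 + 0.84*p + 5.62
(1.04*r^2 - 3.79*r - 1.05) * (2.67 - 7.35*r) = -7.644*r^3 + 30.6333*r^2 - 2.4018*r - 2.8035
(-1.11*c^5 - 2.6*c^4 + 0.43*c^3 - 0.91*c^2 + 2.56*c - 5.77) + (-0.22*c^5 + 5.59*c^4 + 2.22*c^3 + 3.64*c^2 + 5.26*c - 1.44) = -1.33*c^5 + 2.99*c^4 + 2.65*c^3 + 2.73*c^2 + 7.82*c - 7.21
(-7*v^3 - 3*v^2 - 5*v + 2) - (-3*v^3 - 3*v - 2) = -4*v^3 - 3*v^2 - 2*v + 4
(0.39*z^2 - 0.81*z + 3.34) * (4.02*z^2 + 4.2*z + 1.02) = 1.5678*z^4 - 1.6182*z^3 + 10.4226*z^2 + 13.2018*z + 3.4068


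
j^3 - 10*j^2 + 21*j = j*(j - 7)*(j - 3)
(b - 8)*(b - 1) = b^2 - 9*b + 8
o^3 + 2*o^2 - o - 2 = (o - 1)*(o + 1)*(o + 2)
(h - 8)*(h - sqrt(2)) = h^2 - 8*h - sqrt(2)*h + 8*sqrt(2)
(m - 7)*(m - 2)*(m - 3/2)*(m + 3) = m^4 - 15*m^3/2 - 4*m^2 + 123*m/2 - 63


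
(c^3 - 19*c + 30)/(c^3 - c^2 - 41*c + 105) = (c^2 + 3*c - 10)/(c^2 + 2*c - 35)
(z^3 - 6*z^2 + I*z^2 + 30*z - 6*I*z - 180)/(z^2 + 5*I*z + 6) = (z^2 - z*(6 + 5*I) + 30*I)/(z - I)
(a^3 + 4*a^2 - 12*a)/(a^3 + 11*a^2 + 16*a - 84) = a/(a + 7)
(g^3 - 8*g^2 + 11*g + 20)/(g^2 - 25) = (g^2 - 3*g - 4)/(g + 5)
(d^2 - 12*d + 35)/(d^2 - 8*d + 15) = (d - 7)/(d - 3)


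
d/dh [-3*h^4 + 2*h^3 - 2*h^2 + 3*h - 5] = -12*h^3 + 6*h^2 - 4*h + 3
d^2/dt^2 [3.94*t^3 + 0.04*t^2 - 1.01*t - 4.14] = 23.64*t + 0.08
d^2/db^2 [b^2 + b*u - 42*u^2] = 2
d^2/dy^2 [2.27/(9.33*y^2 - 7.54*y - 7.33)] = (395.202006*y^2 - 319.380828*y - 2.27*(18.66*y - 7.54)*(37.32*y - 15.08) - 310.485606)/(-9.33*y^2 + 7.54*y + 7.33)^3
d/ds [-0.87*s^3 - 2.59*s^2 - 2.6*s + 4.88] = -2.61*s^2 - 5.18*s - 2.6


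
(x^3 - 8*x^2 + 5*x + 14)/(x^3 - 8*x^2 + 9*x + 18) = (x^2 - 9*x + 14)/(x^2 - 9*x + 18)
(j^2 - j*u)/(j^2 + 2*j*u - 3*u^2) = j/(j + 3*u)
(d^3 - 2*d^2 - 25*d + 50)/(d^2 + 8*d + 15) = (d^2 - 7*d + 10)/(d + 3)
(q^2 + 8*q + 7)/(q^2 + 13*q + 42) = (q + 1)/(q + 6)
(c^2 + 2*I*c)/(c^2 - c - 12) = c*(c + 2*I)/(c^2 - c - 12)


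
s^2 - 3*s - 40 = (s - 8)*(s + 5)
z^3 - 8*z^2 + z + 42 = (z - 7)*(z - 3)*(z + 2)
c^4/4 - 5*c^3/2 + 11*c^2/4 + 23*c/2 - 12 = (c/4 + 1/2)*(c - 8)*(c - 3)*(c - 1)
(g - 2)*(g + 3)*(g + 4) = g^3 + 5*g^2 - 2*g - 24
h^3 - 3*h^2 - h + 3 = (h - 3)*(h - 1)*(h + 1)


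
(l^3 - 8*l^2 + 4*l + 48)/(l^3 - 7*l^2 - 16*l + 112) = (l^2 - 4*l - 12)/(l^2 - 3*l - 28)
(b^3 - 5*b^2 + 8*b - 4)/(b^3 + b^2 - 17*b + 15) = (b^2 - 4*b + 4)/(b^2 + 2*b - 15)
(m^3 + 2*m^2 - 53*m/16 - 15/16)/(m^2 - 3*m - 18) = (m^2 - m - 5/16)/(m - 6)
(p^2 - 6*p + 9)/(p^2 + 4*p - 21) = (p - 3)/(p + 7)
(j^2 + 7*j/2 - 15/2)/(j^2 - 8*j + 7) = (2*j^2 + 7*j - 15)/(2*(j^2 - 8*j + 7))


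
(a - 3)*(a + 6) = a^2 + 3*a - 18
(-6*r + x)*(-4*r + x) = 24*r^2 - 10*r*x + x^2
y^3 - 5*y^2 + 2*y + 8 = (y - 4)*(y - 2)*(y + 1)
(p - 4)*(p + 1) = p^2 - 3*p - 4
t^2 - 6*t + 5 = (t - 5)*(t - 1)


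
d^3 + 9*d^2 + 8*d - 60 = (d - 2)*(d + 5)*(d + 6)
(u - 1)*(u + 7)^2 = u^3 + 13*u^2 + 35*u - 49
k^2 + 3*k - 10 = (k - 2)*(k + 5)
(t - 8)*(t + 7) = t^2 - t - 56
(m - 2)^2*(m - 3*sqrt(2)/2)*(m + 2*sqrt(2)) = m^4 - 4*m^3 + sqrt(2)*m^3/2 - 2*sqrt(2)*m^2 - 2*m^2 + 2*sqrt(2)*m + 24*m - 24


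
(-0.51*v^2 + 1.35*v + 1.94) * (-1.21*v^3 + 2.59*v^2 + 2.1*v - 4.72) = 0.6171*v^5 - 2.9544*v^4 + 0.0781000000000001*v^3 + 10.2668*v^2 - 2.298*v - 9.1568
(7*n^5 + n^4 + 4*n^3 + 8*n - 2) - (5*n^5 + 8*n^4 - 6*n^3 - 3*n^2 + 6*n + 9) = 2*n^5 - 7*n^4 + 10*n^3 + 3*n^2 + 2*n - 11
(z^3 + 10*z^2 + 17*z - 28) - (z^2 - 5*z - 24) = z^3 + 9*z^2 + 22*z - 4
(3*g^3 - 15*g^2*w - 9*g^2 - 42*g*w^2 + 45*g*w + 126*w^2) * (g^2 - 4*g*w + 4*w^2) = 3*g^5 - 27*g^4*w - 9*g^4 + 30*g^3*w^2 + 81*g^3*w + 108*g^2*w^3 - 90*g^2*w^2 - 168*g*w^4 - 324*g*w^3 + 504*w^4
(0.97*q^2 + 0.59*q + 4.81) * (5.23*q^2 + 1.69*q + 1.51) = 5.0731*q^4 + 4.725*q^3 + 27.6181*q^2 + 9.0198*q + 7.2631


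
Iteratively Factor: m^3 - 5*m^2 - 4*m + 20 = (m - 5)*(m^2 - 4) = (m - 5)*(m - 2)*(m + 2)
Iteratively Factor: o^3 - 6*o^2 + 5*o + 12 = (o + 1)*(o^2 - 7*o + 12) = (o - 4)*(o + 1)*(o - 3)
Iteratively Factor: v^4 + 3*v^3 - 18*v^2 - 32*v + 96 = (v - 3)*(v^3 + 6*v^2 - 32) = (v - 3)*(v + 4)*(v^2 + 2*v - 8) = (v - 3)*(v + 4)^2*(v - 2)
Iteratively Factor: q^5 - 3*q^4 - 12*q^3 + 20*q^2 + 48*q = (q + 2)*(q^4 - 5*q^3 - 2*q^2 + 24*q) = q*(q + 2)*(q^3 - 5*q^2 - 2*q + 24) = q*(q + 2)^2*(q^2 - 7*q + 12) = q*(q - 4)*(q + 2)^2*(q - 3)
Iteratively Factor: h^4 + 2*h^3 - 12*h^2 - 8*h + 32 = (h - 2)*(h^3 + 4*h^2 - 4*h - 16) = (h - 2)^2*(h^2 + 6*h + 8) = (h - 2)^2*(h + 4)*(h + 2)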